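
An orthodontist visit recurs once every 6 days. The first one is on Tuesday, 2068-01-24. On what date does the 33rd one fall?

The 33rd occurrence is 32 intervals after the first: 32 × 6 = 192 days after 2068-01-24.
January has 31 days — 7 days to the end of January leaves 185.
February has 29 days (156 left).
March has 31 days (125 left).
April has 30 days (95 left).
May has 31 days (64 left).
June has 30 days (34 left).
July has 31 days (3 left).
3 days into August → 2068-08-03.

2068-08-03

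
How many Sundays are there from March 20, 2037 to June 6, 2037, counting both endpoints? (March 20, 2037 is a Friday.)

March 20, 2037 is a Friday; the first Sunday on or after it is March 22, 2037 (2 days later).
From March 22, 2037 to June 6, 2037: 9 + 30 + 31 + 6 = 76 days (rest of March, April, May, June).
76 ÷ 7 = 10 full weeks with remainder 6, so 10 more Sundays after the first → 11.

11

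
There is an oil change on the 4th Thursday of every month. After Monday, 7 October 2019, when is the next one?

24 October 2019

October 2019 starts on a Tuesday; its first Thursday is the 3rd, so the 4th Thursday is the 24th — 24 October 2019.
24 October 2019 is after 7 October 2019, so that is the next one.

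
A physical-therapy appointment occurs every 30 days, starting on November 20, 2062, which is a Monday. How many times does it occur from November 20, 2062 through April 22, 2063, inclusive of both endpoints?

Occurrences land 30·i days after November 20, 2062 for i = 0, 1, 2, …
The window opens on the start date, so the first occurrence inside is #1 on November 20, 2062.
April 22, 2063 is 153 days after the start; 153 ÷ 30 = 5 remainder 3. Last occurrence in the window: #6 on April 19, 2063.
Occurrences #1 through #6: 6 in total.

6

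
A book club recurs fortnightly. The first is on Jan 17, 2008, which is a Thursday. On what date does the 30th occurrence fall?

Feb 26, 2009

The 30th occurrence is 29 intervals after the first: 29 × 14 = 406 days after Jan 17, 2008.
Jan has 31 days — 14 days to the end of Jan leaves 392.
Feb has 29 days (363 left).
Mar has 31 days (332 left).
Apr has 30 days (302 left).
May has 31 days (271 left).
Jun has 30 days (241 left).
Jul has 31 days (210 left).
Aug has 31 days (179 left).
Sep has 30 days (149 left).
Oct has 31 days (118 left).
Nov has 30 days (88 left).
Dec has 31 days (57 left).
Jan has 31 days (26 left).
26 days into Feb → Feb 26, 2009.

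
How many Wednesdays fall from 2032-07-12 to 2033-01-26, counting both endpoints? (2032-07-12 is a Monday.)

29

2032-07-12 is a Monday; the first Wednesday on or after it is 2032-07-14 (2 days later).
From 2032-07-14 to 2033-01-26: 17 + 31 + 30 + 31 + 30 + 31 + 26 = 196 days (rest of July, August, September, October, November, December, January).
196 ÷ 7 = 28 full weeks with remainder 0, so 28 more Wednesdays after the first → 29.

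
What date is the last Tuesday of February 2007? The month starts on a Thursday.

27 February 2007

February 2007 begins on a Thursday, so the first Tuesday is February 6 (5 days later).
February 2007 has 28 days. Adding weeks: 6, 13, 20, 27 — the last one ≤ 28 is the 27th.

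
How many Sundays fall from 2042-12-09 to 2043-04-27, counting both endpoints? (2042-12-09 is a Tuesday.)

2042-12-09 is a Tuesday; the first Sunday on or after it is 2042-12-14 (5 days later).
From 2042-12-14 to 2043-04-27: 17 + 31 + 28 + 31 + 27 = 134 days (rest of December, January, February, March, April).
134 ÷ 7 = 19 full weeks with remainder 1, so 19 more Sundays after the first → 20.

20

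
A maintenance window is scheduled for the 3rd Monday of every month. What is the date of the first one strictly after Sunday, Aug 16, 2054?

Aug 2054 starts on a Saturday; its first Monday is the 3rd, so the 3rd Monday is the 17th — Aug 17, 2054.
Aug 17, 2054 is after Aug 16, 2054, so that is the next one.

Aug 17, 2054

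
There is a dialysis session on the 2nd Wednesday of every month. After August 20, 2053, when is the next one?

September 10, 2053

August 2053 starts on a Friday; its first Wednesday is the 6th, so the 2nd Wednesday is the 13th — August 13, 2053.
That is not after August 20, 2053, so look at September 2053.
September 2053 starts on a Monday; its first Wednesday is the 3rd, so the 2nd Wednesday is the 10th — September 10, 2053.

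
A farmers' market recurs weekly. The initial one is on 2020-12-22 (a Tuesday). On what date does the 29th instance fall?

The 29th occurrence is 28 intervals after the first: 28 × 7 = 196 days after 2020-12-22.
December has 31 days — 9 days to the end of December leaves 187.
January has 31 days (156 left).
February has 28 days (128 left).
March has 31 days (97 left).
April has 30 days (67 left).
May has 31 days (36 left).
June has 30 days (6 left).
6 days into July → 2021-07-06.

2021-07-06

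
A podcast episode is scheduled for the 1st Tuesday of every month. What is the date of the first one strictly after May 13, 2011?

May 2011 starts on a Sunday, so its 1st Tuesday is May 3, 2011 (2 days in).
That is not after May 13, 2011, so look at Jun 2011.
Jun 2011 starts on a Wednesday, so its 1st Tuesday is Jun 7, 2011 (6 days in).

Jun 7, 2011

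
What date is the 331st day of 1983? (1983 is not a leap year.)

November 27, 1983

January has 31 days (331 − 31 = 300 remain).
February has 28 days (300 − 28 = 272 remain).
March has 31 days (272 − 31 = 241 remain).
April has 30 days (241 − 30 = 211 remain).
May has 31 days (211 − 31 = 180 remain).
June has 30 days (180 − 30 = 150 remain).
July has 31 days (150 − 31 = 119 remain).
August has 31 days (119 − 31 = 88 remain).
September has 30 days (88 − 30 = 58 remain).
October has 31 days (58 − 31 = 27 remain).
27 into November → November 27.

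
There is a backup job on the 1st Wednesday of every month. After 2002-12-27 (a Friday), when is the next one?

2003-01-01

December 2002 starts on a Sunday, so its 1st Wednesday is 2002-12-04 (3 days in).
That is not after 2002-12-27, so look at January 2003.
January 2003 starts on a Wednesday, so its 1st Wednesday is 2003-01-01.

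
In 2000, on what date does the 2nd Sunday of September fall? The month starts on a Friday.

September 2000 begins on a Friday, so the first Sunday is September 3 (2 days later).
The 2nd Sunday is 1 weeks later: 3 + 7 = 10.

10 September 2000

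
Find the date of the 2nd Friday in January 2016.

8 January 2016

The first Friday of January 2016 is January 1.
The 2nd Friday is 1 weeks later: 1 + 7 = 8.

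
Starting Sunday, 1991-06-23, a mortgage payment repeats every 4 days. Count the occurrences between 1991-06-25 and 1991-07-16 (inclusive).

Occurrences land 4·i days after 1991-06-23 for i = 0, 1, 2, …
1991-06-25 is 2 days after the start; 2 ÷ 4 = 0 remainder 2; since the remainder is 2, round up to i = 1. First occurrence in the window: #2 on 1991-06-27 (1×4 = 4 days in).
1991-07-16 is 23 days after the start; 23 ÷ 4 = 5 remainder 3. Last occurrence in the window: #6 on 1991-07-13.
Occurrences #2 through #6: 5 in total.

5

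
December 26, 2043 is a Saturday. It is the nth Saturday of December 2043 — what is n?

Day 26 falls in week ⌈26/7⌉ of the month.
Days 1–7 hold the 1st Saturday, 8–14 the 2nd, 15–21 the 3rd, 22–28 the 4th, 29–31 the 5th.
26 is in the range for the 4th.

4th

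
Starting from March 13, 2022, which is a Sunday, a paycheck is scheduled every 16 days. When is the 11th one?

The 11th occurrence is 10 intervals after the first: 10 × 16 = 160 days after March 13, 2022.
March has 31 days — 18 days to the end of March leaves 142.
April has 30 days (112 left).
May has 31 days (81 left).
June has 30 days (51 left).
July has 31 days (20 left).
20 days into August → August 20, 2022.

August 20, 2022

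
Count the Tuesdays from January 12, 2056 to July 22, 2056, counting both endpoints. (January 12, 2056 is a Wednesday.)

January 12, 2056 is a Wednesday; the first Tuesday on or after it is January 18, 2056 (6 days later).
From January 18, 2056 to July 22, 2056: 13 + 29 + 31 + 30 + 31 + 30 + 22 = 186 days (rest of January, February, March, April, May, June, July).
186 ÷ 7 = 26 full weeks with remainder 4, so 26 more Tuesdays after the first → 27.

27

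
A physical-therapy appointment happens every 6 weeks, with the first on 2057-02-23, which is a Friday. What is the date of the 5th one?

2057-08-10

The 5th occurrence is 4 intervals after the first: 4 × 42 = 168 days after 2057-02-23.
February has 28 days — 5 days to the end of February leaves 163.
March has 31 days (132 left).
April has 30 days (102 left).
May has 31 days (71 left).
June has 30 days (41 left).
July has 31 days (10 left).
10 days into August → 2057-08-10.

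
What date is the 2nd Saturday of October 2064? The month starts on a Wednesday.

October 2064 begins on a Wednesday, so the first Saturday is October 4 (3 days later).
The 2nd Saturday is 1 weeks later: 4 + 7 = 11.

October 11, 2064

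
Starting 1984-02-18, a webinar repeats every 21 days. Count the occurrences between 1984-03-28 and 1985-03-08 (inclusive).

Occurrences land 21·i days after 1984-02-18 for i = 0, 1, 2, …
1984-03-28 is 39 days after the start; 39 ÷ 21 = 1 remainder 18; since the remainder is 18, round up to i = 2. First occurrence in the window: #3 on 1984-03-31 (2×21 = 42 days in).
1985-03-08 is 384 days after the start; 384 ÷ 21 = 18 remainder 6. Last occurrence in the window: #19 on 1985-03-02.
Occurrences #3 through #19: 17 in total.

17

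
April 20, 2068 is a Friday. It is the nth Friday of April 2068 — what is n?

3rd

Day 20 falls in week ⌈20/7⌉ of the month.
Days 1–7 hold the 1st Friday, 8–14 the 2nd, 15–21 the 3rd, 22–28 the 4th, 29–31 the 5th.
20 is in the range for the 3rd.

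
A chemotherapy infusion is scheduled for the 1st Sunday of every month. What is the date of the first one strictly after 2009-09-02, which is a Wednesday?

2009-09-06

September 2009 starts on a Tuesday, so its 1st Sunday is 2009-09-06 (5 days in).
2009-09-06 is after 2009-09-02, so that is the next one.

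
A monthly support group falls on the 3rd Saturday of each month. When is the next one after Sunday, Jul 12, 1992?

Jul 1992 starts on a Wednesday; its first Saturday is the 4th, so the 3rd Saturday is the 18th — Jul 18, 1992.
Jul 18, 1992 is after Jul 12, 1992, so that is the next one.

Jul 18, 1992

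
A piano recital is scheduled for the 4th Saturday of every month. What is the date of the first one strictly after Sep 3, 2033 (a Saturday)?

Sep 24, 2033

Sep 2033 starts on a Thursday; its first Saturday is the 3rd, so the 4th Saturday is the 24th — Sep 24, 2033.
Sep 24, 2033 is after Sep 3, 2033, so that is the next one.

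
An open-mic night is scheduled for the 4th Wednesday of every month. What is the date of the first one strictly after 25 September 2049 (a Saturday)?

27 October 2049

September 2049 starts on a Wednesday; its first Wednesday is the 1st, so the 4th Wednesday is the 22nd — 22 September 2049.
That is not after 25 September 2049, so look at October 2049.
October 2049 starts on a Friday; its first Wednesday is the 6th, so the 4th Wednesday is the 27th — 27 October 2049.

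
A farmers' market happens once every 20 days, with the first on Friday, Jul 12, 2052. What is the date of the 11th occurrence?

The 11th occurrence is 10 intervals after the first: 10 × 20 = 200 days after Jul 12, 2052.
Jul has 31 days — 19 days to the end of Jul leaves 181.
Aug has 31 days (150 left).
Sep has 30 days (120 left).
Oct has 31 days (89 left).
Nov has 30 days (59 left).
Dec has 31 days (28 left).
28 days into Jan → Jan 28, 2053.

Jan 28, 2053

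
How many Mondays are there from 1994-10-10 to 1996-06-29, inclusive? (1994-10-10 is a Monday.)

1994-10-10 is a Monday; the first Monday on or after it is 1994-10-10.
From 1994-10-10 to 1996-06-29: 82 + 365 + 181 = 628 days (rest of 1994, 1995, to 1996-06-29 in 1996).
628 ÷ 7 = 89 full weeks with remainder 5, so 89 more Mondays after the first → 90.

90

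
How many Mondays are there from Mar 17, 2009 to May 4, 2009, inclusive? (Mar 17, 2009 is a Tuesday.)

Mar 17, 2009 is a Tuesday; the first Monday on or after it is Mar 23, 2009 (6 days later).
From Mar 23, 2009 to May 4, 2009: 8 + 30 + 4 = 42 days (rest of Mar, Apr, May).
42 ÷ 7 = 6 full weeks with remainder 0, so 6 more Mondays after the first → 7.

7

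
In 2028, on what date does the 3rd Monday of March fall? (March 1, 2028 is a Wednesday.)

March 2028 begins on a Wednesday, so the first Monday is March 6 (5 days later).
The 3rd Monday is 2 weeks later: 6 + 14 = 20.

20 March 2028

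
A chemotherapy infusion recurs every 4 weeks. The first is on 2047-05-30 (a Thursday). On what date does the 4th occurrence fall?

2047-08-22

The 4th occurrence is 3 intervals after the first: 3 × 28 = 84 days after 2047-05-30.
May has 31 days — 1 day to the end of May leaves 83.
June has 30 days (53 left).
July has 31 days (22 left).
22 days into August → 2047-08-22.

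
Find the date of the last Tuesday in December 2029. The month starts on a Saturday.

2029-12-25

December 2029 begins on a Saturday, so the first Tuesday is December 4 (3 days later).
December 2029 has 31 days. Adding weeks: 4, 11, 18, 25 — the last one ≤ 31 is the 25th.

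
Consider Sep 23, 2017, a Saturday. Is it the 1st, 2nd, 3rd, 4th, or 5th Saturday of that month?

4th

Day 23 falls in week ⌈23/7⌉ of the month.
Days 1–7 hold the 1st Saturday, 8–14 the 2nd, 15–21 the 3rd, 22–28 the 4th, 29–31 the 5th.
23 is in the range for the 4th.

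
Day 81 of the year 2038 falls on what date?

Jan has 31 days (81 − 31 = 50 remain).
Feb has 28 days (50 − 28 = 22 remain).
22 into Mar → Mar 22.

Mar 22, 2038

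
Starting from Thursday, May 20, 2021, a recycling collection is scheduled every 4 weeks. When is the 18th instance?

The 18th occurrence is 17 intervals after the first: 17 × 28 = 476 days after May 20, 2021.
May has 31 days — 11 days to the end of May leaves 465.
From end of May to end of 2021 is 214 days (251 left).
Jan has 31 days (220 left).
Feb has 28 days (192 left).
Mar has 31 days (161 left).
Apr has 30 days (131 left).
May has 31 days (100 left).
Jun has 30 days (70 left).
Jul has 31 days (39 left).
Aug has 31 days (8 left).
8 days into Sep → Sep 8, 2022.

Sep 8, 2022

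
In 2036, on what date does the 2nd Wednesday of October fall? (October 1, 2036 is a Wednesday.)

October 2036 begins on a Wednesday, so the first Wednesday is October 1.
The 2nd Wednesday is 1 weeks later: 1 + 7 = 8.

8 October 2036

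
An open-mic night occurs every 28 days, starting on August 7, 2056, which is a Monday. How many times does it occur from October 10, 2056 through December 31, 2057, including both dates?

16

Occurrences land 28·i days after August 7, 2056 for i = 0, 1, 2, …
October 10, 2056 is 64 days after the start; 64 ÷ 28 = 2 remainder 8; since the remainder is 8, round up to i = 3. First occurrence in the window: #4 on October 30, 2056 (3×28 = 84 days in).
December 31, 2057 is 511 days after the start; 511 ÷ 28 = 18 remainder 7. Last occurrence in the window: #19 on December 24, 2057.
Occurrences #4 through #19: 16 in total.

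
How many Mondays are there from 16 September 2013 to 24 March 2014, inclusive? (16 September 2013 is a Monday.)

28

16 September 2013 is a Monday; the first Monday on or after it is 16 September 2013.
From 16 September 2013 to 24 March 2014: 14 + 31 + 30 + 31 + 31 + 28 + 24 = 189 days (rest of September, October, November, December, January, February, March).
189 ÷ 7 = 27 full weeks with remainder 0, so 27 more Mondays after the first → 28.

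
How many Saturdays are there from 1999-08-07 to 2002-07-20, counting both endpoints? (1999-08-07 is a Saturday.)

155

1999-08-07 is a Saturday; the first Saturday on or after it is 1999-08-07.
From 1999-08-07 to 2002-07-20: 146 + 366 + 365 + 201 = 1078 days (rest of 1999, 2000, 2001, to 2002-07-20 in 2002).
1078 ÷ 7 = 154 full weeks with remainder 0, so 154 more Saturdays after the first → 155.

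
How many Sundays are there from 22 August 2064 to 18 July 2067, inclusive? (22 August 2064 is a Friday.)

22 August 2064 is a Friday; the first Sunday on or after it is 24 August 2064 (2 days later).
From 24 August 2064 to 18 July 2067: 129 + 365 + 365 + 199 = 1058 days (rest of 2064, 2065, 2066, to 18 July 2067 in 2067).
1058 ÷ 7 = 151 full weeks with remainder 1, so 151 more Sundays after the first → 152.

152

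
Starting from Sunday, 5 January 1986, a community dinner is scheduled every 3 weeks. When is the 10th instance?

13 July 1986

The 10th occurrence is 9 intervals after the first: 9 × 21 = 189 days after 5 January 1986.
January has 31 days — 26 days to the end of January leaves 163.
February has 28 days (135 left).
March has 31 days (104 left).
April has 30 days (74 left).
May has 31 days (43 left).
June has 30 days (13 left).
13 days into July → 13 July 1986.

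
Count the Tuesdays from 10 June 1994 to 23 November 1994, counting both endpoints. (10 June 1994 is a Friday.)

10 June 1994 is a Friday; the first Tuesday on or after it is 14 June 1994 (4 days later).
From 14 June 1994 to 23 November 1994: 16 + 31 + 31 + 30 + 31 + 23 = 162 days (rest of June, July, August, September, October, November).
162 ÷ 7 = 23 full weeks with remainder 1, so 23 more Tuesdays after the first → 24.

24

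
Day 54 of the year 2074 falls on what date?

Feb 23, 2074

Jan has 31 days (54 − 31 = 23 remain).
23 into Feb → Feb 23.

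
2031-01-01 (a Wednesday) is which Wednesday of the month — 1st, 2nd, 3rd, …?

1st

Day 1 falls in week ⌈1/7⌉ of the month.
Days 1–7 hold the 1st Wednesday, 8–14 the 2nd, 15–21 the 3rd, 22–28 the 4th, 29–31 the 5th.
1 is in the range for the 1st.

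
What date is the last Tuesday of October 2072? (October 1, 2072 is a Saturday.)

October 2072 begins on a Saturday, so the first Tuesday is October 4 (3 days later).
October 2072 has 31 days. Adding weeks: 4, 11, 18, 25 — the last one ≤ 31 is the 25th.

October 25, 2072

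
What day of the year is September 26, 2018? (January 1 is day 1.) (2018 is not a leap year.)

Days in months before September: 31 + 28 + 31 + 30 + 31 + 30 + 31 + 31 = 243.
Plus 26 days into September → day 269.

269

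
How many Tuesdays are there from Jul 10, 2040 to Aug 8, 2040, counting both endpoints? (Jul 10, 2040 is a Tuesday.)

Jul 10, 2040 is a Tuesday; the first Tuesday on or after it is Jul 10, 2040.
From Jul 10, 2040 to Aug 8, 2040: 21 + 8 = 29 days (rest of Jul, Aug).
29 ÷ 7 = 4 full weeks with remainder 1, so 4 more Tuesdays after the first → 5.

5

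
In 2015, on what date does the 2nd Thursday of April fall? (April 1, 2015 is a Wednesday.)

April 2015 begins on a Wednesday, so the first Thursday is April 2 (1 day later).
The 2nd Thursday is 1 weeks later: 2 + 7 = 9.

9 April 2015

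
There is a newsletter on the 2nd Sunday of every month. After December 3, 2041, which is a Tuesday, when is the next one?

December 2041 starts on a Sunday; its first Sunday is the 1st, so the 2nd Sunday is the 8th — December 8, 2041.
December 8, 2041 is after December 3, 2041, so that is the next one.

December 8, 2041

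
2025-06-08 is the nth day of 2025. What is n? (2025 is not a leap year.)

159

Days in months before June: 31 + 28 + 31 + 30 + 31 = 151.
Plus 8 days into June → day 159.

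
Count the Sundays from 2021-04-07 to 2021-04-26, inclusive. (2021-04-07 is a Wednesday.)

2021-04-07 is a Wednesday; the first Sunday on or after it is 2021-04-11 (4 days later).
From 2021-04-11 to 2021-04-26 is 26 − 11 = 15 days.
15 ÷ 7 = 2 full weeks with remainder 1, so 2 more Sundays after the first → 3.

3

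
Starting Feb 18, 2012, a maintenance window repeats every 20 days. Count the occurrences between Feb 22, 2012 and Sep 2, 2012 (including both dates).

9

Occurrences land 20·i days after Feb 18, 2012 for i = 0, 1, 2, …
Feb 22, 2012 is 4 days after the start; 4 ÷ 20 = 0 remainder 4; since the remainder is 4, round up to i = 1. First occurrence in the window: #2 on Mar 9, 2012 (1×20 = 20 days in).
Sep 2, 2012 is 197 days after the start; 197 ÷ 20 = 9 remainder 17. Last occurrence in the window: #10 on Aug 16, 2012.
Occurrences #2 through #10: 9 in total.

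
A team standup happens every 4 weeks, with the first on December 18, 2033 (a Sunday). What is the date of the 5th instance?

The 5th occurrence is 4 intervals after the first: 4 × 28 = 112 days after December 18, 2033.
December has 31 days — 13 days to the end of December leaves 99.
January has 31 days (68 left).
February has 28 days (40 left).
March has 31 days (9 left).
9 days into April → April 9, 2034.

April 9, 2034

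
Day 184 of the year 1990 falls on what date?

January has 31 days (184 − 31 = 153 remain).
February has 28 days (153 − 28 = 125 remain).
March has 31 days (125 − 31 = 94 remain).
April has 30 days (94 − 30 = 64 remain).
May has 31 days (64 − 31 = 33 remain).
June has 30 days (33 − 30 = 3 remain).
3 into July → July 3.

1990-07-03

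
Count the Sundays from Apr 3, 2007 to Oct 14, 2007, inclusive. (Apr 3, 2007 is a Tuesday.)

Apr 3, 2007 is a Tuesday; the first Sunday on or after it is Apr 8, 2007 (5 days later).
From Apr 8, 2007 to Oct 14, 2007: 22 + 31 + 30 + 31 + 31 + 30 + 14 = 189 days (rest of Apr, May, Jun, Jul, Aug, Sep, Oct).
189 ÷ 7 = 27 full weeks with remainder 0, so 27 more Sundays after the first → 28.

28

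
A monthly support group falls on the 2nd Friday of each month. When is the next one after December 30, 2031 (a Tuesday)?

December 2031 starts on a Monday; its first Friday is the 5th, so the 2nd Friday is the 12th — December 12, 2031.
That is not after December 30, 2031, so look at January 2032.
January 2032 starts on a Thursday; its first Friday is the 2nd, so the 2nd Friday is the 9th — January 9, 2032.

January 9, 2032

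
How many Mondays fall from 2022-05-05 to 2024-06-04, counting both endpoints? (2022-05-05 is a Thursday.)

109

2022-05-05 is a Thursday; the first Monday on or after it is 2022-05-09 (4 days later).
From 2022-05-09 to 2024-06-04: 236 + 365 + 156 = 757 days (rest of 2022, 2023, to 2024-06-04 in 2024).
757 ÷ 7 = 108 full weeks with remainder 1, so 108 more Mondays after the first → 109.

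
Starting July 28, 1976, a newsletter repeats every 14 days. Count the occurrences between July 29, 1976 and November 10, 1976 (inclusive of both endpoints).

Occurrences land 14·i days after July 28, 1976 for i = 0, 1, 2, …
July 29, 1976 is 1 day after the start; 1 ÷ 14 = 0 remainder 1; since the remainder is 1, round up to i = 1. First occurrence in the window: #2 on August 11, 1976 (1×14 = 14 days in).
November 10, 1976 is 105 days after the start; 105 ÷ 14 = 7 remainder 7. Last occurrence in the window: #8 on November 3, 1976.
Occurrences #2 through #8: 7 in total.

7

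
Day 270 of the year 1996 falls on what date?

January has 31 days (270 − 31 = 239 remain).
February has 29 days (239 − 29 = 210 remain).
March has 31 days (210 − 31 = 179 remain).
April has 30 days (179 − 30 = 149 remain).
May has 31 days (149 − 31 = 118 remain).
June has 30 days (118 − 30 = 88 remain).
July has 31 days (88 − 31 = 57 remain).
August has 31 days (57 − 31 = 26 remain).
26 into September → September 26.

1996-09-26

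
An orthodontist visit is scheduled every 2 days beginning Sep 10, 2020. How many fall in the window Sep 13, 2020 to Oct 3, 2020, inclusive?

Occurrences land 2·i days after Sep 10, 2020 for i = 0, 1, 2, …
Sep 13, 2020 is 3 days after the start; 3 ÷ 2 = 1 remainder 1; since the remainder is 1, round up to i = 2. First occurrence in the window: #3 on Sep 14, 2020 (2×2 = 4 days in).
Oct 3, 2020 is 23 days after the start; 23 ÷ 2 = 11 remainder 1. Last occurrence in the window: #12 on Oct 2, 2020.
Occurrences #3 through #12: 10 in total.

10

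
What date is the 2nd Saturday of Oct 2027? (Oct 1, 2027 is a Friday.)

Oct 2027 begins on a Friday, so the first Saturday is Oct 2 (1 day later).
The 2nd Saturday is 1 weeks later: 2 + 7 = 9.

Oct 9, 2027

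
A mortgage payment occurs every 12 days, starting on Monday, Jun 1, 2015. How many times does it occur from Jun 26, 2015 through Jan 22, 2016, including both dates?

17

Occurrences land 12·i days after Jun 1, 2015 for i = 0, 1, 2, …
Jun 26, 2015 is 25 days after the start; 25 ÷ 12 = 2 remainder 1; since the remainder is 1, round up to i = 3. First occurrence in the window: #4 on Jul 7, 2015 (3×12 = 36 days in).
Jan 22, 2016 is 235 days after the start; 235 ÷ 12 = 19 remainder 7. Last occurrence in the window: #20 on Jan 15, 2016.
Occurrences #4 through #20: 17 in total.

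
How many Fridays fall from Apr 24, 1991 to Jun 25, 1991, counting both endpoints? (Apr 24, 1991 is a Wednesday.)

9

Apr 24, 1991 is a Wednesday; the first Friday on or after it is Apr 26, 1991 (2 days later).
From Apr 26, 1991 to Jun 25, 1991: 4 + 31 + 25 = 60 days (rest of Apr, May, Jun).
60 ÷ 7 = 8 full weeks with remainder 4, so 8 more Fridays after the first → 9.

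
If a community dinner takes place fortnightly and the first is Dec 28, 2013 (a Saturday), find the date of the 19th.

The 19th occurrence is 18 intervals after the first: 18 × 14 = 252 days after Dec 28, 2013.
Dec has 31 days — 3 days to the end of Dec leaves 249.
Jan has 31 days (218 left).
Feb has 28 days (190 left).
Mar has 31 days (159 left).
Apr has 30 days (129 left).
May has 31 days (98 left).
Jun has 30 days (68 left).
Jul has 31 days (37 left).
Aug has 31 days (6 left).
6 days into Sep → Sep 6, 2014.

Sep 6, 2014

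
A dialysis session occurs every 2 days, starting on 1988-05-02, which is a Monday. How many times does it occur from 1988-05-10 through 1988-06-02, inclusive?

12

Occurrences land 2·i days after 1988-05-02 for i = 0, 1, 2, …
1988-05-10 is 8 days after the start; 8 ÷ 2 = 4 remainder 0. First occurrence in the window: #5 on 1988-05-10 (4×2 = 8 days in).
1988-06-02 is 31 days after the start; 31 ÷ 2 = 15 remainder 1. Last occurrence in the window: #16 on 1988-06-01.
Occurrences #5 through #16: 12 in total.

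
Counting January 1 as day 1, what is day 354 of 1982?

Dec 20, 1982

Jan has 31 days (354 − 31 = 323 remain).
Feb has 28 days (323 − 28 = 295 remain).
Mar has 31 days (295 − 31 = 264 remain).
Apr has 30 days (264 − 30 = 234 remain).
May has 31 days (234 − 31 = 203 remain).
Jun has 30 days (203 − 30 = 173 remain).
Jul has 31 days (173 − 31 = 142 remain).
Aug has 31 days (142 − 31 = 111 remain).
Sep has 30 days (111 − 30 = 81 remain).
Oct has 31 days (81 − 31 = 50 remain).
Nov has 30 days (50 − 30 = 20 remain).
20 into Dec → Dec 20.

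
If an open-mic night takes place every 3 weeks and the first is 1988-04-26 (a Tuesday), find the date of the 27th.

1989-10-24

The 27th occurrence is 26 intervals after the first: 26 × 21 = 546 days after 1988-04-26.
April has 30 days — 4 days to the end of April leaves 542.
From end of April to end of 1988 is 245 days (297 left).
January has 31 days (266 left).
February has 28 days (238 left).
March has 31 days (207 left).
April has 30 days (177 left).
May has 31 days (146 left).
June has 30 days (116 left).
July has 31 days (85 left).
August has 31 days (54 left).
September has 30 days (24 left).
24 days into October → 1989-10-24.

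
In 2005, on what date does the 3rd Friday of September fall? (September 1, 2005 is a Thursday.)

September 2005 begins on a Thursday, so the first Friday is September 2 (1 day later).
The 3rd Friday is 2 weeks later: 2 + 14 = 16.

2005-09-16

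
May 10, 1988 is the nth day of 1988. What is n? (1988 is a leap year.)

Days in months before May: 31 + 29 + 31 + 30 = 121.
Plus 10 days into May → day 131.

131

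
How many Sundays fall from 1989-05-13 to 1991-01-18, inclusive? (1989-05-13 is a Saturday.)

1989-05-13 is a Saturday; the first Sunday on or after it is 1989-05-14 (1 day later).
From 1989-05-14 to 1991-01-18: 231 + 365 + 18 = 614 days (rest of 1989, 1990, to 1991-01-18 in 1991).
614 ÷ 7 = 87 full weeks with remainder 5, so 87 more Sundays after the first → 88.

88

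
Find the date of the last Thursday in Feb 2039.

Feb 24, 2039

The first Thursday of Feb 2039 is Feb 3.
Feb 2039 has 28 days. Adding weeks: 3, 10, 17, 24 — the last one ≤ 28 is the 24th.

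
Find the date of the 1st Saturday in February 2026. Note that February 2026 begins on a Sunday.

February 2026 begins on a Sunday, so the first Saturday is February 7 (6 days later).

February 7, 2026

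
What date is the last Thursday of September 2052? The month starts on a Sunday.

26 September 2052

September 2052 begins on a Sunday, so the first Thursday is September 5 (4 days later).
September 2052 has 30 days. Adding weeks: 5, 12, 19, 26 — the last one ≤ 30 is the 26th.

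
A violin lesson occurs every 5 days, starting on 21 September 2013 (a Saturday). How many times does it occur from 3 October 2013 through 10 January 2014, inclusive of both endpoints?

20

Occurrences land 5·i days after 21 September 2013 for i = 0, 1, 2, …
3 October 2013 is 12 days after the start; 12 ÷ 5 = 2 remainder 2; since the remainder is 2, round up to i = 3. First occurrence in the window: #4 on 6 October 2013 (3×5 = 15 days in).
10 January 2014 is 111 days after the start; 111 ÷ 5 = 22 remainder 1. Last occurrence in the window: #23 on 9 January 2014.
Occurrences #4 through #23: 20 in total.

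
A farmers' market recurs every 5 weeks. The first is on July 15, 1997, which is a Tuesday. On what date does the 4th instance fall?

October 28, 1997

The 4th occurrence is 3 intervals after the first: 3 × 35 = 105 days after July 15, 1997.
July has 31 days — 16 days to the end of July leaves 89.
August has 31 days (58 left).
September has 30 days (28 left).
28 days into October → October 28, 1997.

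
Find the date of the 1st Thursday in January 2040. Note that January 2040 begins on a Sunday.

January 2040 begins on a Sunday, so the first Thursday is January 5 (4 days later).

5 January 2040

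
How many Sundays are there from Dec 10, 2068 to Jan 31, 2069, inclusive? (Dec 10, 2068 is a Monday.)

7

Dec 10, 2068 is a Monday; the first Sunday on or after it is Dec 16, 2068 (6 days later).
From Dec 16, 2068 to Jan 31, 2069: 15 + 31 = 46 days (rest of Dec, Jan).
46 ÷ 7 = 6 full weeks with remainder 4, so 6 more Sundays after the first → 7.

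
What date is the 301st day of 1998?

January has 31 days (301 − 31 = 270 remain).
February has 28 days (270 − 28 = 242 remain).
March has 31 days (242 − 31 = 211 remain).
April has 30 days (211 − 30 = 181 remain).
May has 31 days (181 − 31 = 150 remain).
June has 30 days (150 − 30 = 120 remain).
July has 31 days (120 − 31 = 89 remain).
August has 31 days (89 − 31 = 58 remain).
September has 30 days (58 − 30 = 28 remain).
28 into October → October 28.

1998-10-28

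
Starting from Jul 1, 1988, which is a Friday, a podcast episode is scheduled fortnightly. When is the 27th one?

The 27th occurrence is 26 intervals after the first: 26 × 14 = 364 days after Jul 1, 1988.
Jul has 31 days — 30 days to the end of Jul leaves 334.
Aug has 31 days (303 left).
Sep has 30 days (273 left).
Oct has 31 days (242 left).
Nov has 30 days (212 left).
Dec has 31 days (181 left).
Jan has 31 days (150 left).
Feb has 28 days (122 left).
Mar has 31 days (91 left).
Apr has 30 days (61 left).
May has 31 days (30 left).
30 days into Jun → Jun 30, 1989.

Jun 30, 1989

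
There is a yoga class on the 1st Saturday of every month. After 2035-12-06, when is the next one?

December 2035 starts on a Saturday, so its 1st Saturday is 2035-12-01.
That is not after 2035-12-06, so look at January 2036.
January 2036 starts on a Tuesday, so its 1st Saturday is 2036-01-05 (4 days in).

2036-01-05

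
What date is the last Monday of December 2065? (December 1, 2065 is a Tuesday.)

2065-12-28

December 2065 begins on a Tuesday, so the first Monday is December 7 (6 days later).
December 2065 has 31 days. Adding weeks: 7, 14, 21, 28 — the last one ≤ 31 is the 28th.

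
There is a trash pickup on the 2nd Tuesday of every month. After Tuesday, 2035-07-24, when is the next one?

July 2035 starts on a Sunday; its first Tuesday is the 3rd, so the 2nd Tuesday is the 10th — 2035-07-10.
That is not after 2035-07-24, so look at August 2035.
August 2035 starts on a Wednesday; its first Tuesday is the 7th, so the 2nd Tuesday is the 14th — 2035-08-14.

2035-08-14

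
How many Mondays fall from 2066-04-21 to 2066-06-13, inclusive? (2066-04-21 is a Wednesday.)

7

2066-04-21 is a Wednesday; the first Monday on or after it is 2066-04-26 (5 days later).
From 2066-04-26 to 2066-06-13: 4 + 31 + 13 = 48 days (rest of April, May, June).
48 ÷ 7 = 6 full weeks with remainder 6, so 6 more Mondays after the first → 7.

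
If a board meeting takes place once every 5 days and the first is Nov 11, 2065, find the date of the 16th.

Jan 25, 2066

The 16th occurrence is 15 intervals after the first: 15 × 5 = 75 days after Nov 11, 2065.
Nov has 30 days — 19 days to the end of Nov leaves 56.
Dec has 31 days (25 left).
25 days into Jan → Jan 25, 2066.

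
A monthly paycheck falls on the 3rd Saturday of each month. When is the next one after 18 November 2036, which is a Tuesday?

20 December 2036

November 2036 starts on a Saturday; its first Saturday is the 1st, so the 3rd Saturday is the 15th — 15 November 2036.
That is not after 18 November 2036, so look at December 2036.
December 2036 starts on a Monday; its first Saturday is the 6th, so the 3rd Saturday is the 20th — 20 December 2036.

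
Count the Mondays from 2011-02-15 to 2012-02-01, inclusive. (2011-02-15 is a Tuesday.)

2011-02-15 is a Tuesday; the first Monday on or after it is 2011-02-21 (6 days later).
From 2011-02-21 to 2012-02-01: 313 + 32 = 345 days (rest of 2011, to 2012-02-01 in 2012).
345 ÷ 7 = 49 full weeks with remainder 2, so 49 more Mondays after the first → 50.

50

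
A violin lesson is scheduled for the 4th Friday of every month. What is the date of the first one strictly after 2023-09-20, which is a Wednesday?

September 2023 starts on a Friday; its first Friday is the 1st, so the 4th Friday is the 22nd — 2023-09-22.
2023-09-22 is after 2023-09-20, so that is the next one.

2023-09-22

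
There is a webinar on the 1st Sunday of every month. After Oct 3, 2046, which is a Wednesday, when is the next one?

Oct 2046 starts on a Monday, so its 1st Sunday is Oct 7, 2046 (6 days in).
Oct 7, 2046 is after Oct 3, 2046, so that is the next one.

Oct 7, 2046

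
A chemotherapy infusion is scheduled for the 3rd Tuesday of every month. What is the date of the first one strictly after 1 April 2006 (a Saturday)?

18 April 2006

April 2006 starts on a Saturday; its first Tuesday is the 4th, so the 3rd Tuesday is the 18th — 18 April 2006.
18 April 2006 is after 1 April 2006, so that is the next one.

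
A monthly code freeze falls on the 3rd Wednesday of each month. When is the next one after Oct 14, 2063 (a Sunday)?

Oct 2063 starts on a Monday; its first Wednesday is the 3rd, so the 3rd Wednesday is the 17th — Oct 17, 2063.
Oct 17, 2063 is after Oct 14, 2063, so that is the next one.

Oct 17, 2063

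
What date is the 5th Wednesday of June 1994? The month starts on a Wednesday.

June 29, 1994

June 1994 begins on a Wednesday, so the first Wednesday is June 1.
The 5th Wednesday is 4 weeks later: 1 + 28 = 29.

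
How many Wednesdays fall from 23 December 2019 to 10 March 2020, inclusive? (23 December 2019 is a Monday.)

11

23 December 2019 is a Monday; the first Wednesday on or after it is 25 December 2019 (2 days later).
From 25 December 2019 to 10 March 2020: 6 + 31 + 29 + 10 = 76 days (rest of December, January, February, March).
76 ÷ 7 = 10 full weeks with remainder 6, so 10 more Wednesdays after the first → 11.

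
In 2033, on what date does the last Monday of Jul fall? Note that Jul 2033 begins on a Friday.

Jul 2033 begins on a Friday, so the first Monday is Jul 4 (3 days later).
Jul 2033 has 31 days. Adding weeks: 4, 11, 18, 25 — the last one ≤ 31 is the 25th.

Jul 25, 2033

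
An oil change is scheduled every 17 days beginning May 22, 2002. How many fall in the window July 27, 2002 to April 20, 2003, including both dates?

Occurrences land 17·i days after May 22, 2002 for i = 0, 1, 2, …
July 27, 2002 is 66 days after the start; 66 ÷ 17 = 3 remainder 15; since the remainder is 15, round up to i = 4. First occurrence in the window: #5 on July 29, 2002 (4×17 = 68 days in).
April 20, 2003 is 333 days after the start; 333 ÷ 17 = 19 remainder 10. Last occurrence in the window: #20 on April 10, 2003.
Occurrences #5 through #20: 16 in total.

16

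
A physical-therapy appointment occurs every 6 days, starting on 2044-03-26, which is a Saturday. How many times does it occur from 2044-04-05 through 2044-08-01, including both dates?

20

Occurrences land 6·i days after 2044-03-26 for i = 0, 1, 2, …
2044-04-05 is 10 days after the start; 10 ÷ 6 = 1 remainder 4; since the remainder is 4, round up to i = 2. First occurrence in the window: #3 on 2044-04-07 (2×6 = 12 days in).
2044-08-01 is 128 days after the start; 128 ÷ 6 = 21 remainder 2. Last occurrence in the window: #22 on 2044-07-30.
Occurrences #3 through #22: 20 in total.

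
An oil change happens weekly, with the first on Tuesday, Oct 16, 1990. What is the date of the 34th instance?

Jun 4, 1991

The 34th occurrence is 33 intervals after the first: 33 × 7 = 231 days after Oct 16, 1990.
Oct has 31 days — 15 days to the end of Oct leaves 216.
Nov has 30 days (186 left).
Dec has 31 days (155 left).
Jan has 31 days (124 left).
Feb has 28 days (96 left).
Mar has 31 days (65 left).
Apr has 30 days (35 left).
May has 31 days (4 left).
4 days into Jun → Jun 4, 1991.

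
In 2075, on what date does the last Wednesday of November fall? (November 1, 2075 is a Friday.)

November 2075 begins on a Friday, so the first Wednesday is November 6 (5 days later).
November 2075 has 30 days. Adding weeks: 6, 13, 20, 27 — the last one ≤ 30 is the 27th.

2075-11-27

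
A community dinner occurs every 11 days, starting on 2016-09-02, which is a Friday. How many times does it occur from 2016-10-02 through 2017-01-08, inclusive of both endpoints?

Occurrences land 11·i days after 2016-09-02 for i = 0, 1, 2, …
2016-10-02 is 30 days after the start; 30 ÷ 11 = 2 remainder 8; since the remainder is 8, round up to i = 3. First occurrence in the window: #4 on 2016-10-05 (3×11 = 33 days in).
2017-01-08 is 128 days after the start; 128 ÷ 11 = 11 remainder 7. Last occurrence in the window: #12 on 2017-01-01.
Occurrences #4 through #12: 9 in total.

9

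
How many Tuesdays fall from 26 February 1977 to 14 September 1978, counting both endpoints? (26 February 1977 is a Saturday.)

81

26 February 1977 is a Saturday; the first Tuesday on or after it is 1 March 1977 (3 days later).
From 1 March 1977 to 14 September 1978: 305 + 257 = 562 days (rest of 1977, to 14 September 1978 in 1978).
562 ÷ 7 = 80 full weeks with remainder 2, so 80 more Tuesdays after the first → 81.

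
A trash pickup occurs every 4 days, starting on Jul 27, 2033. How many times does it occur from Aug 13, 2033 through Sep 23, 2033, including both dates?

10

Occurrences land 4·i days after Jul 27, 2033 for i = 0, 1, 2, …
Aug 13, 2033 is 17 days after the start; 17 ÷ 4 = 4 remainder 1; since the remainder is 1, round up to i = 5. First occurrence in the window: #6 on Aug 16, 2033 (5×4 = 20 days in).
Sep 23, 2033 is 58 days after the start; 58 ÷ 4 = 14 remainder 2. Last occurrence in the window: #15 on Sep 21, 2033.
Occurrences #6 through #15: 10 in total.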